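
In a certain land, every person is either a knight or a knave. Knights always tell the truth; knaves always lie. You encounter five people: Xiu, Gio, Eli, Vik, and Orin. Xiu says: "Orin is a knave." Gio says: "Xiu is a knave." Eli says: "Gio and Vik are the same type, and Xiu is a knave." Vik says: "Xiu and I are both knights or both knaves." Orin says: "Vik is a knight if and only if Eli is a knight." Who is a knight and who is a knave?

Xiu is a knight, Gio is a knave, Eli is a knave, Vik is a knight, and Orin is a knave.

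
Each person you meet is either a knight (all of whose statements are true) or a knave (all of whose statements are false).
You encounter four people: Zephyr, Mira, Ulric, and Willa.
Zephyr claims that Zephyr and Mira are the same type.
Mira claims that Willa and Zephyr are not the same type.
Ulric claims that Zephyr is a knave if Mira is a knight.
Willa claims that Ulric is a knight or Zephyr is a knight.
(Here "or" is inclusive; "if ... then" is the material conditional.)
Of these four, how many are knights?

3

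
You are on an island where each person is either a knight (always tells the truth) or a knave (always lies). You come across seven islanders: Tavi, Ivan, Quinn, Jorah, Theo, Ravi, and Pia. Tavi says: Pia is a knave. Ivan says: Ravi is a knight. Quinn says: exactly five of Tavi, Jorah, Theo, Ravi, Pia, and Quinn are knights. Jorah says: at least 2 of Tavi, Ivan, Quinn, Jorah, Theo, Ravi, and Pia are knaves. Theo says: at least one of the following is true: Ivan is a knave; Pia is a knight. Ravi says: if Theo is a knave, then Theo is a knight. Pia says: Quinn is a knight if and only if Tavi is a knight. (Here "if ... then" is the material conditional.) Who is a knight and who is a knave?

Tavi is a knave, Ivan is a knight, Quinn is a knave, Jorah is a knight, Theo is a knight, Ravi is a knight, and Pia is a knight.

As a knave, Tavi's statement "Pia is a knave" should be false; it is.
Ivan (knight): "Ravi is a knight" — true. ✓
Quinn is a knave, so "exactly five of Tavi, Jorah, Theo, Ravi, Pia, and Quinn are knights" must be false — and it is.
Since Jorah is a knight, "at least 2 of Tavi, Ivan, Quinn, Jorah, Theo, Ravi, and Pia are knaves" needs to be true, which holds.
Theo is a knight; "at least one of the following is true: Ivan is a knave; Pia is a knight" is true, as required.
Ravi is a knight, so "if Theo is a knave, then Theo is a knight" must be true — and it is.
Pia is a knight; "Quinn is a knight if and only if Tavi is a knight" is true, as required.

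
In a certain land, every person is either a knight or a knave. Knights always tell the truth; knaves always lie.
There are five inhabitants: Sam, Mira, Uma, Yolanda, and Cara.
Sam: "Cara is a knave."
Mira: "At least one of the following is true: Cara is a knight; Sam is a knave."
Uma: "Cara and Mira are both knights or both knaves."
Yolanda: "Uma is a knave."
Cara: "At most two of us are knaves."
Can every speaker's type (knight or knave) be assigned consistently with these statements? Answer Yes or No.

One consistent assignment: Sam=knight, Mira=knave, Uma=knight, Yolanda=knave, Cara=knave.

Yes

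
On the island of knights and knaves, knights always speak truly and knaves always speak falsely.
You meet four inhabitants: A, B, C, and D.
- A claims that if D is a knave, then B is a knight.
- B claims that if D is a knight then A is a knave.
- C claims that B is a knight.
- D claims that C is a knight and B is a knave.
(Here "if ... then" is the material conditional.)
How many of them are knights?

3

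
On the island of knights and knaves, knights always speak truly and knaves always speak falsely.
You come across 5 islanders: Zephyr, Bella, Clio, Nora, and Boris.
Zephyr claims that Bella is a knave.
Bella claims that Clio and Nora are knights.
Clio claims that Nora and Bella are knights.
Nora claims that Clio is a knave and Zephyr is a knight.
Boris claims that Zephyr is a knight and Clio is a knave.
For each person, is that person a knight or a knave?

Zephyr is a knight, so "Bella is a knave" must be true — and it is.
Bella is a knave; "Clio and Nora are knights" is false, as required.
Clio is a knave; "Nora and Bella are knights" is false, as required.
As a knight, Nora's statement "Clio is a knave and Zephyr is a knight" should be true; it is.
Boris is a knight, and the claim "Zephyr is a knight and Clio is a knave" is indeed true.

Knights: Zephyr, Nora, and Boris. Knaves: Bella and Clio.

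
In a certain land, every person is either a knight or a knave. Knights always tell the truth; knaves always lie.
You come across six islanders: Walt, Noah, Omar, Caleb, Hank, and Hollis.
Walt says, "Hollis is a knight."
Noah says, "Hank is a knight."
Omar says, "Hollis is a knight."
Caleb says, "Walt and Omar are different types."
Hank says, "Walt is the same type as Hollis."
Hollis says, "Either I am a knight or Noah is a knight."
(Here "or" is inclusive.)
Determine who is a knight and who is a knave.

Knights: Walt, Noah, Omar, Hank, and Hollis. Knaves: Caleb.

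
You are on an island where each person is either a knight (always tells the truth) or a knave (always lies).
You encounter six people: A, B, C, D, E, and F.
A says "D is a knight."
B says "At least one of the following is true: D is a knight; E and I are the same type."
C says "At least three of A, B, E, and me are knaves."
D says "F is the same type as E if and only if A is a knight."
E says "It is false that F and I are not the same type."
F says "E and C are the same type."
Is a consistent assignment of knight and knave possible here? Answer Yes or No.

No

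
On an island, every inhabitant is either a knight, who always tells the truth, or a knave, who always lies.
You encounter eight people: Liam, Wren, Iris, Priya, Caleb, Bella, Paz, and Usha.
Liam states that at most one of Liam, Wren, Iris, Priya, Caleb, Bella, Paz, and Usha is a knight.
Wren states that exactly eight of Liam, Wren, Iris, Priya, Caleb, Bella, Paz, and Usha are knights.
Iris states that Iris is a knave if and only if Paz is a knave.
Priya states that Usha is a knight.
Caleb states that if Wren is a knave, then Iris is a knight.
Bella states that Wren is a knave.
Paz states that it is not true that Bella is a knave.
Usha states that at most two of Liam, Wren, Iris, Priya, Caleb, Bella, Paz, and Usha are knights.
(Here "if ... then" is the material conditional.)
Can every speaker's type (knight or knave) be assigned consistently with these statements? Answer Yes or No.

Yes

One consistent assignment: Liam=knave, Wren=knave, Iris=knight, Priya=knave, Caleb=knight, Bella=knight, Paz=knight, Usha=knave.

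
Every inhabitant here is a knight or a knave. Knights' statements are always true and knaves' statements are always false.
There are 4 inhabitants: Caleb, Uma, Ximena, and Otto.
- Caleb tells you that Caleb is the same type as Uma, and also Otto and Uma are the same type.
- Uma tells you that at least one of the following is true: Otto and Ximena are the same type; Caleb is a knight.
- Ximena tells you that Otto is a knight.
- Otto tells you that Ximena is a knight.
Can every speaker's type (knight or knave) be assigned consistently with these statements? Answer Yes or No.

Yes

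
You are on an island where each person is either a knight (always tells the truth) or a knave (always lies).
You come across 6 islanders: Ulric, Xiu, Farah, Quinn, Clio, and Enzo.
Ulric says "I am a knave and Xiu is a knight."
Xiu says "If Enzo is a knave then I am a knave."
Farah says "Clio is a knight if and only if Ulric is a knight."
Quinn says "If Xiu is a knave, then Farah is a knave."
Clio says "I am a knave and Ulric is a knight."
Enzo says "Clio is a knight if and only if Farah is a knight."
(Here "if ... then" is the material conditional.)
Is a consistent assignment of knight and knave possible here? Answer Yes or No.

No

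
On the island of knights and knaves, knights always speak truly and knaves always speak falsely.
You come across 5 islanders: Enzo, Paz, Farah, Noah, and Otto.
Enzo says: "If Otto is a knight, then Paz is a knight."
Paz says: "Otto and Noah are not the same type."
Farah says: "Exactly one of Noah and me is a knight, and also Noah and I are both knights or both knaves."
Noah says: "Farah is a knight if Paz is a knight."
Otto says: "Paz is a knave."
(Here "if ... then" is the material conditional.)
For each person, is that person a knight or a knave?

Enzo (knave): "if Otto is a knight, then Paz is a knight" — False. ✓
Paz is a knave; "Otto and Noah are not the same type" is False, as required.
As a knave, Farah's statement "exactly one of Noah and me is a knight, and also Noah and I are both knights or both knaves" should be False; it is.
Noah (knight): "Farah is a knight if Paz is a knight" — true. ✓
Since Otto is a knight, "Paz is a knave" needs to be true, which holds.

Knights: Noah and Otto. Knaves: Enzo, Paz, and Farah.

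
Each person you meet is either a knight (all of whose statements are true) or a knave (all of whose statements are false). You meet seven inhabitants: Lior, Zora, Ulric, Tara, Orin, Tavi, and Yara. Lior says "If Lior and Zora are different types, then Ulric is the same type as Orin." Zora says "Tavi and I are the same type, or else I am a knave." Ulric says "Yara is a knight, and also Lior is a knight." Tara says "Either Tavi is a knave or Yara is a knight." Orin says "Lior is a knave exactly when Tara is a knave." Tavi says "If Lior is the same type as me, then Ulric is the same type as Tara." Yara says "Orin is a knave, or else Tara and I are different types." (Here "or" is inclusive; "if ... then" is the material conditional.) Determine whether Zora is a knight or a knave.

Consistent assignments: {Lior=knave, Zora=knight, Ulric=knave, Tara=knave, Orin=knight, Tavi=knight, Yara=knave}
In every consistent assignment, Zora is a knight.

Zora is a knight.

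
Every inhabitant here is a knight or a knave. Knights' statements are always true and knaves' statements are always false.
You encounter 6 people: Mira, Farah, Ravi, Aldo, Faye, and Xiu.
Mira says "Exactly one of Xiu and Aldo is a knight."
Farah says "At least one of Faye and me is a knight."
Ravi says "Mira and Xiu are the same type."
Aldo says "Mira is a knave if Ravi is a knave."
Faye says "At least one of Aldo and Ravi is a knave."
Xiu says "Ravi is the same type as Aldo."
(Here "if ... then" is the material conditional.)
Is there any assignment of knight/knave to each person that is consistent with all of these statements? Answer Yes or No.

No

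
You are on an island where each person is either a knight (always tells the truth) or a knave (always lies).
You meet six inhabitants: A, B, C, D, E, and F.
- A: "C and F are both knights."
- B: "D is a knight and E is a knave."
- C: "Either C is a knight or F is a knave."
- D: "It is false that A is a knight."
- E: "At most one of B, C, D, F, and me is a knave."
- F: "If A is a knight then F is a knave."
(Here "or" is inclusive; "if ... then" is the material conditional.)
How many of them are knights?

3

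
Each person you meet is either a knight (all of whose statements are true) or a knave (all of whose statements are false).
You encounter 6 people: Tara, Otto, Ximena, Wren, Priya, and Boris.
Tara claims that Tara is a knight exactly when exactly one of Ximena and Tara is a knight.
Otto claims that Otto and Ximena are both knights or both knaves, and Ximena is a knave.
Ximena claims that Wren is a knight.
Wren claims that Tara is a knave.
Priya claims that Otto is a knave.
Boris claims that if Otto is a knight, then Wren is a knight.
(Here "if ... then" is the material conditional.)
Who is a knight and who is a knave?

Knights: Ximena, Wren, Priya, and Boris. Knaves: Tara and Otto.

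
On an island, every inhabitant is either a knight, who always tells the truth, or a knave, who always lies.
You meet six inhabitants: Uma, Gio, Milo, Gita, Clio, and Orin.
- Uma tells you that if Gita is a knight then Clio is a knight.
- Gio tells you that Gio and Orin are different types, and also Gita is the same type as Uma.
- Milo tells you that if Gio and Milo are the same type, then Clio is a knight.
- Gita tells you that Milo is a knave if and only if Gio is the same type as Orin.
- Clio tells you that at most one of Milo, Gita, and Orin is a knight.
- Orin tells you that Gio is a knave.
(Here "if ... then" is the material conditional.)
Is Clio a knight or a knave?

Consistent assignments: {Uma=knave, Gio=knave, Milo=knight, Gita=knight, Clio=knave, Orin=knight}
In every consistent assignment, Clio is a knave.

Clio is a knave.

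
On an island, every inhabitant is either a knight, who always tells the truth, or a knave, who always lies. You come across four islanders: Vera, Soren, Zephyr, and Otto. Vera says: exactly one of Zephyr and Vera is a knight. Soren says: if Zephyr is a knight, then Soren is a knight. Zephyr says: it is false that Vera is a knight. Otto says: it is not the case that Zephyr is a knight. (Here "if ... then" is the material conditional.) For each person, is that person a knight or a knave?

Vera is a knight; "exactly one of Zephyr and Vera is a knight" is True, as required.
Soren is a knight; "if Zephyr is a knight, then Soren is a knight" is True, as required.
Zephyr is a knave, so "it is false that Vera is a knight" must be false — and it is.
Otto is a knight; "it is not the case that Zephyr is a knight" is True, as required.

Knights: Vera, Soren, and Otto. Knaves: Zephyr.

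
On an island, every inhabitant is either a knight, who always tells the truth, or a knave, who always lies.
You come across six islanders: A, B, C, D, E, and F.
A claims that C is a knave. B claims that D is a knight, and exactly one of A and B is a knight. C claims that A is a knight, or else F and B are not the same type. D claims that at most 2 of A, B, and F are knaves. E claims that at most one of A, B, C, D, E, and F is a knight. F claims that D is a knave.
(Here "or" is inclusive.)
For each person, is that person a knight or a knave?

Knights: B, C, and D. Knaves: A, E, and F.

A (knave): "C is a knave" — False. ✓
B is a knight; "D is a knight, and exactly one of A and B is a knight" is true, as required.
C is a knight, and the claim "A is a knight, or else F and B are not the same type" is indeed true.
As a knight, D's statement "at most 2 of A, B, and F are knaves" should be true; it is.
E (knave): "at most one of A, B, C, D, E, and F is a knight" — False. ✓
F is a knave, so "D is a knave" must be False — and it is.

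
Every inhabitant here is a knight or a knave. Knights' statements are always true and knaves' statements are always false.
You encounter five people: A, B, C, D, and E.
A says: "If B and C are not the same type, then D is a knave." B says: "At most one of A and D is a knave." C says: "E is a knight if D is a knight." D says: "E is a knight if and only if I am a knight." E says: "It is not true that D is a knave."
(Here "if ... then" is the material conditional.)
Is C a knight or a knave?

C is a knight.

Consistent assignments: {A=knight, B=knight, C=knight, D=knight, E=knight}
In every consistent assignment, C is a knight.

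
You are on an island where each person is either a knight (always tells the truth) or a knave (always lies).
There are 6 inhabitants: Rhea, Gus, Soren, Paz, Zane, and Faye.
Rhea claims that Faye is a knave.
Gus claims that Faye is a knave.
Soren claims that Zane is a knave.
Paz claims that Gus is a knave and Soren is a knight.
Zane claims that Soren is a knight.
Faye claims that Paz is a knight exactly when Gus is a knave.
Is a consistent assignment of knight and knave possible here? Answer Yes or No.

No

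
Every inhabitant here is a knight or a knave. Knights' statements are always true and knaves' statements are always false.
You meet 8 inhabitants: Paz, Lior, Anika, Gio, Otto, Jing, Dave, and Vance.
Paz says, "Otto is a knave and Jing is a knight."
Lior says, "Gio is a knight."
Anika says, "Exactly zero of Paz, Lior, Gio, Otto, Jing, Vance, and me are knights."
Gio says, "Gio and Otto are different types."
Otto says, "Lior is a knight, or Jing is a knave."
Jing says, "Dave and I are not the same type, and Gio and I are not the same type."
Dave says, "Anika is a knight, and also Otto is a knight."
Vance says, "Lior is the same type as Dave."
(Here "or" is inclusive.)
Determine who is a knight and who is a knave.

Knights: Paz, Jing, and Vance. Knaves: Lior, Anika, Gio, Otto, and Dave.

Since Paz is a knight, "Otto is a knave and Jing is a knight" needs to be True, which holds.
Since Lior is a knave, "Gio is a knight" needs to be false, which holds.
Anika is a knave, and the claim "exactly zero of Paz, Lior, Gio, Otto, Jing, Vance, and me are knights" is indeed false.
Since Gio is a knave, "Gio and Otto are different types" needs to be false, which holds.
Since Otto is a knave, "Lior is a knight, or Jing is a knave" needs to be false, which holds.
Since Jing is a knight, "Dave and I are not the same type, and Gio and I are not the same type" needs to be True, which holds.
Dave (knave): "Anika is a knight, and also Otto is a knight" — false. ✓
Since Vance is a knight, "Lior is the same type as Dave" needs to be True, which holds.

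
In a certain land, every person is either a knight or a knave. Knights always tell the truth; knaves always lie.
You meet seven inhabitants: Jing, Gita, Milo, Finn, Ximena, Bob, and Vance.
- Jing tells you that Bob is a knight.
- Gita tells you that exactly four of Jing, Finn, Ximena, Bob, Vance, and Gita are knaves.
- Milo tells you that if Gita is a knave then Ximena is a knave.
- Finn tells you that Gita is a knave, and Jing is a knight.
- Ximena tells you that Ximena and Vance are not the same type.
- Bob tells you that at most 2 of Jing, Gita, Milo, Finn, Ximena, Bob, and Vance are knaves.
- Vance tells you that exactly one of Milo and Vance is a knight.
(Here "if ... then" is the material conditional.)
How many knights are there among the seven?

1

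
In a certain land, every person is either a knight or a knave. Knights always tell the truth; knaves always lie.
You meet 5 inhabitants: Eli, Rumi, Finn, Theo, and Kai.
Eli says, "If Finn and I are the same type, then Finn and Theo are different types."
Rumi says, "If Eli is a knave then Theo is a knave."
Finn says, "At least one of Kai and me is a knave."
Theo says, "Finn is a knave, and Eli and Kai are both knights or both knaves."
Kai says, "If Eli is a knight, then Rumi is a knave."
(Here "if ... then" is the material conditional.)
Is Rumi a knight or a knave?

Rumi is a knight.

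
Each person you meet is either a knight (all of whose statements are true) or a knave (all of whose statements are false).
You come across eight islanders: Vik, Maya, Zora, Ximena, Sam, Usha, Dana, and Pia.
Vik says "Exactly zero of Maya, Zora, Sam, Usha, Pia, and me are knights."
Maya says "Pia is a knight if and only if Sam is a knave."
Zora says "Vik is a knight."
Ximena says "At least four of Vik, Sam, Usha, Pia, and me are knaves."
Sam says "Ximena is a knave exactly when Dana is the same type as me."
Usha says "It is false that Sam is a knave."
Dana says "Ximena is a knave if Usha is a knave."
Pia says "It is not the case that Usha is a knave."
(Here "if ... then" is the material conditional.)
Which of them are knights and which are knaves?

Knights: Sam, Usha, Dana, and Pia. Knaves: Vik, Maya, Zora, and Ximena.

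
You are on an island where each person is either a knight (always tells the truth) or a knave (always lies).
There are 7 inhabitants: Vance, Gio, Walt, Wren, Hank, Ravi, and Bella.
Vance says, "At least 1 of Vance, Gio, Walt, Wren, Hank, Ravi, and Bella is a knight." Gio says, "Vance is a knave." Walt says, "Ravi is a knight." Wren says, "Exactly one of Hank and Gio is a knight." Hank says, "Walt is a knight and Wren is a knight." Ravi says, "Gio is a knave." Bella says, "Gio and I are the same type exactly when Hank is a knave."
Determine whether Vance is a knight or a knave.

Consistent assignments: {Vance=knight, Gio=knave, Walt=knight, Wren=knight, Hank=knight, Ravi=knight, Bella=knight}; {Vance=knight, Gio=knave, Walt=knight, Wren=knight, Hank=knight, Ravi=knight, Bella=knave}
In every consistent assignment, Vance is a knight.

Vance is a knight.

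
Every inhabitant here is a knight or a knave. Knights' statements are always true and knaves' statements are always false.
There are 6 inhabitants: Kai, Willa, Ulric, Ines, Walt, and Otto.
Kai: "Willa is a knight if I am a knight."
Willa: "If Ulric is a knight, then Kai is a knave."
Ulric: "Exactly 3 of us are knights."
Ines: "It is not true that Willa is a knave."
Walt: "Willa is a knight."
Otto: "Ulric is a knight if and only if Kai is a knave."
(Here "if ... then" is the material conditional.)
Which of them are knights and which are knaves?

Kai is a knight, Willa is a knight, Ulric is a knave, Ines is a knight, Walt is a knight, and Otto is a knight.

Kai is a knight, so "Willa is a knight if I am a knight" must be true — and it is.
Willa (knight): "if Ulric is a knight, then Kai is a knave" — true. ✓
Ulric (knave): "exactly 3 of us are knights" — False. ✓
Since Ines is a knight, "it is not true that Willa is a knave" needs to be true, which holds.
As a knight, Walt's statement "Willa is a knight" should be true; it is.
Since Otto is a knight, "Ulric is a knight if and only if Kai is a knave" needs to be true, which holds.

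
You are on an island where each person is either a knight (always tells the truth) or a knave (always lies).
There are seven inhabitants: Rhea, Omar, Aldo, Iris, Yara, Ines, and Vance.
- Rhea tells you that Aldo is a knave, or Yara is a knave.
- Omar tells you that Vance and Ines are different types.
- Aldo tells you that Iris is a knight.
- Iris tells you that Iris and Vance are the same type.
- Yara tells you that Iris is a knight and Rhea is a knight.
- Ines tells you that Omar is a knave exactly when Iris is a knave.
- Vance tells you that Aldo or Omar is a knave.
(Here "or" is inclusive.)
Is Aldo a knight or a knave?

Aldo is a knave.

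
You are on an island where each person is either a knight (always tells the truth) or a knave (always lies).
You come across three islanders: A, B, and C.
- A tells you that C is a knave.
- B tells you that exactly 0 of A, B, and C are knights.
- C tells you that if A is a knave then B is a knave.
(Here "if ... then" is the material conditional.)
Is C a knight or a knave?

C is a knight.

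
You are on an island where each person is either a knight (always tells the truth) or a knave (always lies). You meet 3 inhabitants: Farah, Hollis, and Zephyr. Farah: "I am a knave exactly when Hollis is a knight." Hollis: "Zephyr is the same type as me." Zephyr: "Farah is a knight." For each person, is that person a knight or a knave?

Farah is a knight, Hollis is a knave, and Zephyr is a knight.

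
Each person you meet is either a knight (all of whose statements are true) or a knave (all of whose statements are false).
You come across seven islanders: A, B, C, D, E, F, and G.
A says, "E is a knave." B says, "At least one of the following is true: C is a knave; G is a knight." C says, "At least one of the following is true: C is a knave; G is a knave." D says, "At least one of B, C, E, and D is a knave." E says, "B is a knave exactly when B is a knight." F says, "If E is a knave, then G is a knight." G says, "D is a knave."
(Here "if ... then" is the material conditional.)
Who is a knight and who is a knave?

Knights: A, C, and D. Knaves: B, E, F, and G.

A is a knight, so "E is a knave" must be true — and it is.
B is a knave, and the claim "at least one of the following is true: C is a knave; G is a knight" is indeed false.
C (knight): "at least one of the following is true: C is a knave; G is a knave" — true. ✓
D is a knight; "at least one of B, C, E, and D is a knave" is true, as required.
Since E is a knave, "B is a knave exactly when B is a knight" needs to be false, which holds.
F is a knave, so "if E is a knave, then G is a knight" must be false — and it is.
G is a knave, and the claim "D is a knave" is indeed false.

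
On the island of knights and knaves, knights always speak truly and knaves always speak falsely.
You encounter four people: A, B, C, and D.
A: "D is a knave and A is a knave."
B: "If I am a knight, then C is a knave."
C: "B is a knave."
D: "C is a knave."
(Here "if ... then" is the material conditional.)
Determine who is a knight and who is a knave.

A is a knave, B is a knight, C is a knave, and D is a knight.

Suppose A is a knight. Then A's statement "D is a knave and A is a knave" would have to be true. Checking the 8 ways to assign the others, none is consistent with every speaker.
(For instance, with B=knight, C=knave, D=knight, A's claim "D is a knave and A is a knave" comes out false where it would need to be true.)
So A must be a knave, making "D is a knave and A is a knave" false. Taking A=knave, B=knight, C=knave, D=knight, each remaining statement checks out:
  B (knight): "if I am a knight, then C is a knave" — true. ✓
  C (knave): "B is a knave" — false. ✓
  D (knight): "C is a knave" — true. ✓
This is the unique consistent assignment.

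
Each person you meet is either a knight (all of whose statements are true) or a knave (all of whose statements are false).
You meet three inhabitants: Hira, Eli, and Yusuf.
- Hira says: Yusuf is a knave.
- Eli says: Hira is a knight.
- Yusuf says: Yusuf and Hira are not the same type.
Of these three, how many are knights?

1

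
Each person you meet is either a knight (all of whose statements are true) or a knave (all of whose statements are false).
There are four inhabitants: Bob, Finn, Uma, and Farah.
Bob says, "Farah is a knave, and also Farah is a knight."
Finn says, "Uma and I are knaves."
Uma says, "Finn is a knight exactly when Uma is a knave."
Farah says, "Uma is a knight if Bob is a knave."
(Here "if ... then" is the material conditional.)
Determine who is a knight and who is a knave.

Bob (knave): "Farah is a knave, and also Farah is a knight" — False. ✓
Finn (knave): "Uma and I are knaves" — False. ✓
Uma (knight): "Finn is a knight exactly when Uma is a knave" — true. ✓
As a knight, Farah's statement "Uma is a knight if Bob is a knave" should be true; it is.

Knights: Uma and Farah. Knaves: Bob and Finn.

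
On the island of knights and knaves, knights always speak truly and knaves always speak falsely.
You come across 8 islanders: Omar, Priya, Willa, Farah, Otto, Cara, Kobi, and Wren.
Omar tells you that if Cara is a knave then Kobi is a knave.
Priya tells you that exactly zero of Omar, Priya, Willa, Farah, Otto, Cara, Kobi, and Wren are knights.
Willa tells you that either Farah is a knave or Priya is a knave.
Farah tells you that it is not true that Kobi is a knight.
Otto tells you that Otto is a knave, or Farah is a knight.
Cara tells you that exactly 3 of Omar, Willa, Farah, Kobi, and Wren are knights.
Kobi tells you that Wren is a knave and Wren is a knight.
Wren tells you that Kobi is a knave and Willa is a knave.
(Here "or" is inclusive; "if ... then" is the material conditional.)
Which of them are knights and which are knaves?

Since Omar is a knight, "if Cara is a knave then Kobi is a knave" needs to be True, which holds.
As a knave, Priya's statement "exactly zero of Omar, Priya, Willa, Farah, Otto, Cara, Kobi, and Wren are knights" should be false; it is.
Willa (knight): "either Farah is a knave or Priya is a knave" — True. ✓
Since Farah is a knight, "it is not true that Kobi is a knight" needs to be True, which holds.
Otto is a knight, so "Otto is a knave, or Farah is a knight" must be True — and it is.
As a knight, Cara's statement "exactly 3 of Omar, Willa, Farah, Kobi, and Wren are knights" should be True; it is.
Kobi (knave): "Wren is a knave and Wren is a knight" — false. ✓
Wren is a knave; "Kobi is a knave and Willa is a knave" is false, as required.

Omar is a knight, Priya is a knave, Willa is a knight, Farah is a knight, Otto is a knight, Cara is a knight, Kobi is a knave, and Wren is a knave.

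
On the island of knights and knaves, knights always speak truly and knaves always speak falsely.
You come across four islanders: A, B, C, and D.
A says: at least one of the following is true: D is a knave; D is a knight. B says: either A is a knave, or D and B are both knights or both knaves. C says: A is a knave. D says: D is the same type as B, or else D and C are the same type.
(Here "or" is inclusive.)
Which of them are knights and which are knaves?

Since A is a knight, "at least one of the following is true: D is a knave; D is a knight" needs to be True, which holds.
B is a knight, and the claim "either A is a knave, or D and B are both knights or both knaves" is indeed True.
C is a knave, and the claim "A is a knave" is indeed False.
D (knight): "D is the same type as B, or else D and C are the same type" — True. ✓

Knights: A, B, and D. Knaves: C.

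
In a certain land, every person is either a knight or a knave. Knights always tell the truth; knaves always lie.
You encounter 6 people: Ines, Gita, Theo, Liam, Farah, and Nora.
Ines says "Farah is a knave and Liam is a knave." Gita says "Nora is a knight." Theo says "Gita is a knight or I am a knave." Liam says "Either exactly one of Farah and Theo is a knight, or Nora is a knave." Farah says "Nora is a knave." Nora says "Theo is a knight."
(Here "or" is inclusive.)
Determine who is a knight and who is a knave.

Ines is a knave, Gita is a knight, Theo is a knight, Liam is a knight, Farah is a knave, and Nora is a knight.

Ines is a knave, and the claim "Farah is a knave and Liam is a knave" is indeed False.
Gita (knight): "Nora is a knight" — True. ✓
As a knight, Theo's statement "Gita is a knight or I am a knave" should be True; it is.
Liam is a knight; "either exactly one of Farah and Theo is a knight, or Nora is a knave" is True, as required.
Since Farah is a knave, "Nora is a knave" needs to be False, which holds.
Nora (knight): "Theo is a knight" — True. ✓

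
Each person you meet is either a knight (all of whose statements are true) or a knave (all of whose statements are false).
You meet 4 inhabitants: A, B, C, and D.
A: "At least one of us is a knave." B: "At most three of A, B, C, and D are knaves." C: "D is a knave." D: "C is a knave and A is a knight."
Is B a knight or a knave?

Consistent assignments: {A=knight, B=knight, C=knight, D=knave}; {A=knight, B=knight, C=knave, D=knight}
In every consistent assignment, B is a knight.

B is a knight.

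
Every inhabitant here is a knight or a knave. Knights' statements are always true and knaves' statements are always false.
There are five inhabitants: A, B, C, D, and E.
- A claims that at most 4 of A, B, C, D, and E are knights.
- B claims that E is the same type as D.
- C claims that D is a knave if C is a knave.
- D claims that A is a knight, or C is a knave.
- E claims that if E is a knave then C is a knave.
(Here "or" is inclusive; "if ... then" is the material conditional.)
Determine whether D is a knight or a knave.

D is a knight.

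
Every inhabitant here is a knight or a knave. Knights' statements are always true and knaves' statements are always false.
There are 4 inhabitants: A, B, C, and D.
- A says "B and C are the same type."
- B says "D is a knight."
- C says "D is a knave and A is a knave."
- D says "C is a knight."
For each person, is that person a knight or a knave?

A is a knight, B is a knave, C is a knave, and D is a knave.

Suppose A is a knave. Then A's statement "B and C are the same type" would have to be false. Checking the 8 ways to assign the others, none is consistent with every speaker.
(For instance, with B=knave, C=knave, D=knave, A's claim "B and C are the same type" comes out true where it would need to be false.)
So A must be a knight, making "B and C are the same type" true. Taking A=knight, B=knave, C=knave, D=knave, each remaining statement checks out:
  B (knave): "D is a knight" — false. ✓
  C (knave): "D is a knave and A is a knave" — false. ✓
  D (knave): "C is a knight" — false. ✓
This is the unique consistent assignment.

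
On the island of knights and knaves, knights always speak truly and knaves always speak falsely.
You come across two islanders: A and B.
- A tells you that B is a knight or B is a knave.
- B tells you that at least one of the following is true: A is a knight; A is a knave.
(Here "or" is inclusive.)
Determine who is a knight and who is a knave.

A is a knight and B is a knight.

A is a knight, so "B is a knight or B is a knave" must be true — and it is.
As a knight, B's statement "at least one of the following is true: A is a knight; A is a knave" should be true; it is.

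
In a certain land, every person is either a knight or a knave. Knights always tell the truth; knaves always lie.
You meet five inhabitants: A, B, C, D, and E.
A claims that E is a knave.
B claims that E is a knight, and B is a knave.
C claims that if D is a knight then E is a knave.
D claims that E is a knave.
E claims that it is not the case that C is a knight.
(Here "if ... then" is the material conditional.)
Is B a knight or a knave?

B is a knave.

Consistent assignments: {A=knight, B=knave, C=knight, D=knight, E=knave}
In every consistent assignment, B is a knave.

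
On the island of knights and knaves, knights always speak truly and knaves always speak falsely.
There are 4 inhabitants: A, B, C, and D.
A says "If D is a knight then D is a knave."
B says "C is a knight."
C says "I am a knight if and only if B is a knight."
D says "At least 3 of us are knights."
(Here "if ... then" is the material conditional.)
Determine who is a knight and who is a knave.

A is a knave, B is a knight, C is a knight, and D is a knight.

A is a knave; "if D is a knight then D is a knave" is False, as required.
B is a knight; "C is a knight" is true, as required.
C is a knight; "I am a knight if and only if B is a knight" is true, as required.
Since D is a knight, "at least 3 of us are knights" needs to be true, which holds.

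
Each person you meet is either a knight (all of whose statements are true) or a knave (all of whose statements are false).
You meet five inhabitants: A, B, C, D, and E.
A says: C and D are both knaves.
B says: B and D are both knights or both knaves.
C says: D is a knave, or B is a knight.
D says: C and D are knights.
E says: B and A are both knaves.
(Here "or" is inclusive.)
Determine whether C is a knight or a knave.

C is a knight.

Consistent assignments: {A=knave, B=knight, C=knight, D=knight, E=knave}
In every consistent assignment, C is a knight.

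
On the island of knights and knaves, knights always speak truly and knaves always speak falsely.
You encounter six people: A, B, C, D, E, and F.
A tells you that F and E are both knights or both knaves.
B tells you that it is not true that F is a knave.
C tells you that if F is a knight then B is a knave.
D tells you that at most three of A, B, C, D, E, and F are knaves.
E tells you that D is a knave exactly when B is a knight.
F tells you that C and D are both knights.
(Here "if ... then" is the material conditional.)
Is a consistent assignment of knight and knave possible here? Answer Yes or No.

Yes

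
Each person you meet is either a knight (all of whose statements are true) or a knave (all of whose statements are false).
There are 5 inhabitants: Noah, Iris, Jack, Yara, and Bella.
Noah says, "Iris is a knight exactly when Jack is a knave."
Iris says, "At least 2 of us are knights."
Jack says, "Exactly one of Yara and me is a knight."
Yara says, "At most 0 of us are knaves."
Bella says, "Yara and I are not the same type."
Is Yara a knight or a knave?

Yara is a knave.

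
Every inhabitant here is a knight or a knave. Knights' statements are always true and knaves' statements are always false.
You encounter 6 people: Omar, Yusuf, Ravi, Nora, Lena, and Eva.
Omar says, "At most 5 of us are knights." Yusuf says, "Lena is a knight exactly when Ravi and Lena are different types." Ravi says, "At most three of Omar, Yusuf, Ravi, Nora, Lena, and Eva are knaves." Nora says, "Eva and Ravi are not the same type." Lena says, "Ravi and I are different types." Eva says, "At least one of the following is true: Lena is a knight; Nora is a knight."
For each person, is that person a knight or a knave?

Omar is a knight; "at most 5 of us are knights" is True, as required.
As a knight, Yusuf's statement "Lena is a knight exactly when Ravi and Lena are different types" should be True; it is.
Ravi is a knave; "at most three of Omar, Yusuf, Ravi, Nora, Lena, and Eva are knaves" is false, as required.
Nora is a knave; "Eva and Ravi are not the same type" is false, as required.
Lena (knave): "Ravi and I are different types" — false. ✓
As a knave, Eva's statement "at least one of the following is true: Lena is a knight; Nora is a knight" should be false; it is.

Omar is a knight, Yusuf is a knight, Ravi is a knave, Nora is a knave, Lena is a knave, and Eva is a knave.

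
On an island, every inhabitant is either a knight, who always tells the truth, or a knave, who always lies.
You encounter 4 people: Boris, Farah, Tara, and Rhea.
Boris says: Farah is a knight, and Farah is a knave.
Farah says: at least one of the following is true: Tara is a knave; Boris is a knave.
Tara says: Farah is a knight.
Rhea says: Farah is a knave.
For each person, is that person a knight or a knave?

Boris is a knave, Farah is a knight, Tara is a knight, and Rhea is a knave.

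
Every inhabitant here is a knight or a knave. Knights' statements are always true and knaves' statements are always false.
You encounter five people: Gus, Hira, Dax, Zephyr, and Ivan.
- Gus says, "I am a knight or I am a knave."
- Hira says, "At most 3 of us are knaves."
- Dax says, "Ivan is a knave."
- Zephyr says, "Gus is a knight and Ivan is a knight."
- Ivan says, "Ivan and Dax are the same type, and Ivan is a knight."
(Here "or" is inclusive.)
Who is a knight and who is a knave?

Gus is a knight; "I am a knight or I am a knave" is True, as required.
Hira (knight): "at most 3 of us are knaves" — True. ✓
Dax is a knight, so "Ivan is a knave" must be True — and it is.
Zephyr is a knave, and the claim "Gus is a knight and Ivan is a knight" is indeed False.
Since Ivan is a knave, "Ivan and Dax are the same type, and Ivan is a knight" needs to be False, which holds.

Gus is a knight, Hira is a knight, Dax is a knight, Zephyr is a knave, and Ivan is a knave.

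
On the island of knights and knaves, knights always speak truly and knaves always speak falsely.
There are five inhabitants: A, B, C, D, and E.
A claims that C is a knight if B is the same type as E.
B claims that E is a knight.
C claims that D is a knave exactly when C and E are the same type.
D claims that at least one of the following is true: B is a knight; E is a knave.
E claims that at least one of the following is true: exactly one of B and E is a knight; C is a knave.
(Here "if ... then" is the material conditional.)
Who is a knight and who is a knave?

A is a knight, B is a knave, C is a knight, D is a knight, and E is a knave.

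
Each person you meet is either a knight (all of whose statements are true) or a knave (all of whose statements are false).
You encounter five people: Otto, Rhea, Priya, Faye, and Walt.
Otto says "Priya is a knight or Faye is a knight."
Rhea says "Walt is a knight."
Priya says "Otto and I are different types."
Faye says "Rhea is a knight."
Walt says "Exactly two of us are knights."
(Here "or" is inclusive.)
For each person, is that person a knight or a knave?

Otto is a knave, Rhea is a knave, Priya is a knave, Faye is a knave, and Walt is a knave.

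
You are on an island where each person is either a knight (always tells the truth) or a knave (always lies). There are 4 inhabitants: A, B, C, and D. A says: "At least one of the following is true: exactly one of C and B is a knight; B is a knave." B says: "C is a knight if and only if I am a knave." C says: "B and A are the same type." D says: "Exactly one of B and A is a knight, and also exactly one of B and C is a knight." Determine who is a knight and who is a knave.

A is a knight, B is a knave, C is a knave, and D is a knave.

A is a knight; "at least one of the following is true: exactly one of C and B is a knight; B is a knave" is True, as required.
As a knave, B's statement "C is a knight if and only if I am a knave" should be False; it is.
As a knave, C's statement "B and A are the same type" should be False; it is.
Since D is a knave, "exactly one of B and A is a knight, and also exactly one of B and C is a knight" needs to be False, which holds.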